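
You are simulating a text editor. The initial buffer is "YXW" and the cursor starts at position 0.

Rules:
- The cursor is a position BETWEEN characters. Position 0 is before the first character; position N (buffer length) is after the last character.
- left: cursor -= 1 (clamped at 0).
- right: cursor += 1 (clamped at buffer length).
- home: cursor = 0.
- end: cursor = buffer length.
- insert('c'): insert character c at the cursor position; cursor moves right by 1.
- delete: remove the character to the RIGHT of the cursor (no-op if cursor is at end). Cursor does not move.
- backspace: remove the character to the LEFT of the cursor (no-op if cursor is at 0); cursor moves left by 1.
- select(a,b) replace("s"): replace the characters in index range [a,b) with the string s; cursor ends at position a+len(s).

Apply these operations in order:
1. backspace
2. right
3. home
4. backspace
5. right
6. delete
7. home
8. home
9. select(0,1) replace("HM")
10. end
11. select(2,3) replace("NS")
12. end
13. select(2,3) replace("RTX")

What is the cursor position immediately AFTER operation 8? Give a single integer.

After op 1 (backspace): buf='YXW' cursor=0
After op 2 (right): buf='YXW' cursor=1
After op 3 (home): buf='YXW' cursor=0
After op 4 (backspace): buf='YXW' cursor=0
After op 5 (right): buf='YXW' cursor=1
After op 6 (delete): buf='YW' cursor=1
After op 7 (home): buf='YW' cursor=0
After op 8 (home): buf='YW' cursor=0

Answer: 0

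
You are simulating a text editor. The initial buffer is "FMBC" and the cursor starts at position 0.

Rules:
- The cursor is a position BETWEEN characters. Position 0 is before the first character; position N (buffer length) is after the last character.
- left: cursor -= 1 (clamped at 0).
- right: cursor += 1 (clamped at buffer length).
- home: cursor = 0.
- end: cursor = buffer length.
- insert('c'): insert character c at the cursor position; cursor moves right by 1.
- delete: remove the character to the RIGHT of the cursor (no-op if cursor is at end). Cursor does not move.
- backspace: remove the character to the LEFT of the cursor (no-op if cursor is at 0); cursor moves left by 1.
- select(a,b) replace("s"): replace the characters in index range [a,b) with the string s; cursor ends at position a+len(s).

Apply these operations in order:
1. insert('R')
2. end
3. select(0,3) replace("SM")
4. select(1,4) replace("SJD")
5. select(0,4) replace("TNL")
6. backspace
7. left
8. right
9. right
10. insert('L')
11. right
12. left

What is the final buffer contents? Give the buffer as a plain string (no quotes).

Answer: TNL

Derivation:
After op 1 (insert('R')): buf='RFMBC' cursor=1
After op 2 (end): buf='RFMBC' cursor=5
After op 3 (select(0,3) replace("SM")): buf='SMBC' cursor=2
After op 4 (select(1,4) replace("SJD")): buf='SSJD' cursor=4
After op 5 (select(0,4) replace("TNL")): buf='TNL' cursor=3
After op 6 (backspace): buf='TN' cursor=2
After op 7 (left): buf='TN' cursor=1
After op 8 (right): buf='TN' cursor=2
After op 9 (right): buf='TN' cursor=2
After op 10 (insert('L')): buf='TNL' cursor=3
After op 11 (right): buf='TNL' cursor=3
After op 12 (left): buf='TNL' cursor=2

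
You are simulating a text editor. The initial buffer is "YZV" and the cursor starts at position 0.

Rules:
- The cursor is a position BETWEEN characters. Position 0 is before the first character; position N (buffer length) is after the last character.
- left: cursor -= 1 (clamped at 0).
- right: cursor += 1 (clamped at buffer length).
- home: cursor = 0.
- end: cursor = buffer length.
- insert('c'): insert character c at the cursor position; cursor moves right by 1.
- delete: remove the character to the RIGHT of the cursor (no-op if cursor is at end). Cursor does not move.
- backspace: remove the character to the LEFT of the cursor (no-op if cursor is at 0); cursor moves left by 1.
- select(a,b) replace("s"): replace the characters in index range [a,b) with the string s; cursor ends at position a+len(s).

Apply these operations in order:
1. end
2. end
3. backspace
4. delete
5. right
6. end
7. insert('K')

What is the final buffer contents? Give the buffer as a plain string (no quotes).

Answer: YZK

Derivation:
After op 1 (end): buf='YZV' cursor=3
After op 2 (end): buf='YZV' cursor=3
After op 3 (backspace): buf='YZ' cursor=2
After op 4 (delete): buf='YZ' cursor=2
After op 5 (right): buf='YZ' cursor=2
After op 6 (end): buf='YZ' cursor=2
After op 7 (insert('K')): buf='YZK' cursor=3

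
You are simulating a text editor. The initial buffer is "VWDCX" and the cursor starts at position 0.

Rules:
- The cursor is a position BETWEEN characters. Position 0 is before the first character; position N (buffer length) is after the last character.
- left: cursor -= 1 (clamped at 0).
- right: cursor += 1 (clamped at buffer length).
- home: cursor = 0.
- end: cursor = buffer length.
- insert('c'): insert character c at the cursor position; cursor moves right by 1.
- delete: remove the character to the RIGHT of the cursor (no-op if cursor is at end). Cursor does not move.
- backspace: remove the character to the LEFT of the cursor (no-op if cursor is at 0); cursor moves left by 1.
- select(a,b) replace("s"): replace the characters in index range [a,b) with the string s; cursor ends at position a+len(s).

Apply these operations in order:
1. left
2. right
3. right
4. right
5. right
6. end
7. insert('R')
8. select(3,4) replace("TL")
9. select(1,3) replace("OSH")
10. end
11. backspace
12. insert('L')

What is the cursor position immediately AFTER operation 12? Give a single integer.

Answer: 8

Derivation:
After op 1 (left): buf='VWDCX' cursor=0
After op 2 (right): buf='VWDCX' cursor=1
After op 3 (right): buf='VWDCX' cursor=2
After op 4 (right): buf='VWDCX' cursor=3
After op 5 (right): buf='VWDCX' cursor=4
After op 6 (end): buf='VWDCX' cursor=5
After op 7 (insert('R')): buf='VWDCXR' cursor=6
After op 8 (select(3,4) replace("TL")): buf='VWDTLXR' cursor=5
After op 9 (select(1,3) replace("OSH")): buf='VOSHTLXR' cursor=4
After op 10 (end): buf='VOSHTLXR' cursor=8
After op 11 (backspace): buf='VOSHTLX' cursor=7
After op 12 (insert('L')): buf='VOSHTLXL' cursor=8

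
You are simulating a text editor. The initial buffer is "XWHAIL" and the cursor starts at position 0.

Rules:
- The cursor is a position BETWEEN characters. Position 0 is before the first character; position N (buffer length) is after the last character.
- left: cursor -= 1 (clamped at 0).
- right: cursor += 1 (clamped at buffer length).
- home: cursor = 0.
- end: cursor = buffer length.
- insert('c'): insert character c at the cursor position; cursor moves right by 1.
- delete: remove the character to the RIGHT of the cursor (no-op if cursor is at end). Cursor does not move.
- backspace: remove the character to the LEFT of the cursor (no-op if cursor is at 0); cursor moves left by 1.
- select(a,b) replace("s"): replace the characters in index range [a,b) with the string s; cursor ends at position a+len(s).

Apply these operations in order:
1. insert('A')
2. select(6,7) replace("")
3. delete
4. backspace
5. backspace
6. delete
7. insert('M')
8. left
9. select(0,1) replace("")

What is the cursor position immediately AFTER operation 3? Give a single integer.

After op 1 (insert('A')): buf='AXWHAIL' cursor=1
After op 2 (select(6,7) replace("")): buf='AXWHAI' cursor=6
After op 3 (delete): buf='AXWHAI' cursor=6

Answer: 6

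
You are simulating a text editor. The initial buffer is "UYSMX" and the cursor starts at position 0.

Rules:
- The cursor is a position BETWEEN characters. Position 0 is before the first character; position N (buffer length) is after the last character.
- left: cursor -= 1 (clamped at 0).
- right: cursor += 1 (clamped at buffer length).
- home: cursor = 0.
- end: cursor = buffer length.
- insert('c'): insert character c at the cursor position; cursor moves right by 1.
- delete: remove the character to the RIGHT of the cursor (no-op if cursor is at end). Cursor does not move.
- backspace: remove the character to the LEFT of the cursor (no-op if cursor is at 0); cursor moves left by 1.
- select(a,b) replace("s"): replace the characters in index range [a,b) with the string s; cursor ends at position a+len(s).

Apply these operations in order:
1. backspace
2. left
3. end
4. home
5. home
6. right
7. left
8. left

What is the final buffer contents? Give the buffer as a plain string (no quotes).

Answer: UYSMX

Derivation:
After op 1 (backspace): buf='UYSMX' cursor=0
After op 2 (left): buf='UYSMX' cursor=0
After op 3 (end): buf='UYSMX' cursor=5
After op 4 (home): buf='UYSMX' cursor=0
After op 5 (home): buf='UYSMX' cursor=0
After op 6 (right): buf='UYSMX' cursor=1
After op 7 (left): buf='UYSMX' cursor=0
After op 8 (left): buf='UYSMX' cursor=0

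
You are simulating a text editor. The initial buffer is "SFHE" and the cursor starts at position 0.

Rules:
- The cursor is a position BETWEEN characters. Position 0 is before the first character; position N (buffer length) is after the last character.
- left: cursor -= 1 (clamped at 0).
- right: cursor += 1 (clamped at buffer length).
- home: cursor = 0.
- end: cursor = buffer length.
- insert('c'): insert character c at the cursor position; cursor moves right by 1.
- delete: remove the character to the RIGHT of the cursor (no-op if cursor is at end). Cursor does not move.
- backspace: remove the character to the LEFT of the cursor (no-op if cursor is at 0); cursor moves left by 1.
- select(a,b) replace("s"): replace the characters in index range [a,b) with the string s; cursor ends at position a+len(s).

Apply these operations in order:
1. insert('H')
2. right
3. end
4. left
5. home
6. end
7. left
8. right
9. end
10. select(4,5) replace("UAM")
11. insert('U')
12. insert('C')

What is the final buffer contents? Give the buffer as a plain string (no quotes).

Answer: HSFHUAMUC

Derivation:
After op 1 (insert('H')): buf='HSFHE' cursor=1
After op 2 (right): buf='HSFHE' cursor=2
After op 3 (end): buf='HSFHE' cursor=5
After op 4 (left): buf='HSFHE' cursor=4
After op 5 (home): buf='HSFHE' cursor=0
After op 6 (end): buf='HSFHE' cursor=5
After op 7 (left): buf='HSFHE' cursor=4
After op 8 (right): buf='HSFHE' cursor=5
After op 9 (end): buf='HSFHE' cursor=5
After op 10 (select(4,5) replace("UAM")): buf='HSFHUAM' cursor=7
After op 11 (insert('U')): buf='HSFHUAMU' cursor=8
After op 12 (insert('C')): buf='HSFHUAMUC' cursor=9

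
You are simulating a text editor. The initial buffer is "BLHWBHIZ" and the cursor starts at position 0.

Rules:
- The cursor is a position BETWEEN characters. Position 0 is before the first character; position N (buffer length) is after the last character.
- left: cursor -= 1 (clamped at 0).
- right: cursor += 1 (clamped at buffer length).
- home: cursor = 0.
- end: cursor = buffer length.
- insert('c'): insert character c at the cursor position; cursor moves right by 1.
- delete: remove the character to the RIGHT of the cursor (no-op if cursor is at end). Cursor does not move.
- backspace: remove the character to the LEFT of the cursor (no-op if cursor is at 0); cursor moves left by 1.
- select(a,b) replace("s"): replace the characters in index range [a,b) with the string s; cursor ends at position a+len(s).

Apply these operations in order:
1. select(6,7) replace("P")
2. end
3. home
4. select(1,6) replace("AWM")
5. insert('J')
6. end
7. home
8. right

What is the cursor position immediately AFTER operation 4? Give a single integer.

Answer: 4

Derivation:
After op 1 (select(6,7) replace("P")): buf='BLHWBHPZ' cursor=7
After op 2 (end): buf='BLHWBHPZ' cursor=8
After op 3 (home): buf='BLHWBHPZ' cursor=0
After op 4 (select(1,6) replace("AWM")): buf='BAWMPZ' cursor=4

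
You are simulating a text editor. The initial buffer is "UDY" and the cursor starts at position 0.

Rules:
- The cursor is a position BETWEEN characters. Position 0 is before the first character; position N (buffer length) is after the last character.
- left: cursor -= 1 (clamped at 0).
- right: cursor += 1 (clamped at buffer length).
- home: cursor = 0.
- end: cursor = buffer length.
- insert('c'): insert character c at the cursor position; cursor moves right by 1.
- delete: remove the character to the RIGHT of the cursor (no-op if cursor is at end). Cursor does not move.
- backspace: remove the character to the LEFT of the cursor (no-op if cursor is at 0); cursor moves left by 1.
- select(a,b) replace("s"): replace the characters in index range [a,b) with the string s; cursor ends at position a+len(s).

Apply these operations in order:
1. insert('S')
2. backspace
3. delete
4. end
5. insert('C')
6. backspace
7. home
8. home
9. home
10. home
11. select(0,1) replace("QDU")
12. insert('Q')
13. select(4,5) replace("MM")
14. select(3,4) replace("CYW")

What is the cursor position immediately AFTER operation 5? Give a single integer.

Answer: 3

Derivation:
After op 1 (insert('S')): buf='SUDY' cursor=1
After op 2 (backspace): buf='UDY' cursor=0
After op 3 (delete): buf='DY' cursor=0
After op 4 (end): buf='DY' cursor=2
After op 5 (insert('C')): buf='DYC' cursor=3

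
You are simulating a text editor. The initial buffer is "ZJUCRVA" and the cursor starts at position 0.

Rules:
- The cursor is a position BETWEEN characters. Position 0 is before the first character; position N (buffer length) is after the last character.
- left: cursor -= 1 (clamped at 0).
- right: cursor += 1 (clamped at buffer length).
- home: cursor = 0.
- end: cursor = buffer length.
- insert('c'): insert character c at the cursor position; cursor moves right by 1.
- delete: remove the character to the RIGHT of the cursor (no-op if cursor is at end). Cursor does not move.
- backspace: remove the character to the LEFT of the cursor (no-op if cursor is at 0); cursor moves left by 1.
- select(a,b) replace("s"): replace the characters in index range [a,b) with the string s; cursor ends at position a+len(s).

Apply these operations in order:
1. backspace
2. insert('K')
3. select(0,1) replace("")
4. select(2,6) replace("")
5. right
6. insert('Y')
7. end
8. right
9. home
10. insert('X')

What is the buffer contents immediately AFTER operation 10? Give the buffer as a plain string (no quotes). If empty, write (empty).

After op 1 (backspace): buf='ZJUCRVA' cursor=0
After op 2 (insert('K')): buf='KZJUCRVA' cursor=1
After op 3 (select(0,1) replace("")): buf='ZJUCRVA' cursor=0
After op 4 (select(2,6) replace("")): buf='ZJA' cursor=2
After op 5 (right): buf='ZJA' cursor=3
After op 6 (insert('Y')): buf='ZJAY' cursor=4
After op 7 (end): buf='ZJAY' cursor=4
After op 8 (right): buf='ZJAY' cursor=4
After op 9 (home): buf='ZJAY' cursor=0
After op 10 (insert('X')): buf='XZJAY' cursor=1

Answer: XZJAY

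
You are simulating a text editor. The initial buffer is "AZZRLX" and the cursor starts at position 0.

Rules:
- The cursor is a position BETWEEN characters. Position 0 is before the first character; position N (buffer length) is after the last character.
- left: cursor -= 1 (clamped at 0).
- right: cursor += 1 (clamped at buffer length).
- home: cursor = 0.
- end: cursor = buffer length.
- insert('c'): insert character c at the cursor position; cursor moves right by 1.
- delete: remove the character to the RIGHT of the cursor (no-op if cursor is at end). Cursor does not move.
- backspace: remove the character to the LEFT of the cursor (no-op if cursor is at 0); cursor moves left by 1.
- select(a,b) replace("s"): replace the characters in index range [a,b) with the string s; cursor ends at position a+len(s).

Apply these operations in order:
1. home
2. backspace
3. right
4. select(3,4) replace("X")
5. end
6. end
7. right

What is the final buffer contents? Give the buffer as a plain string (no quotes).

After op 1 (home): buf='AZZRLX' cursor=0
After op 2 (backspace): buf='AZZRLX' cursor=0
After op 3 (right): buf='AZZRLX' cursor=1
After op 4 (select(3,4) replace("X")): buf='AZZXLX' cursor=4
After op 5 (end): buf='AZZXLX' cursor=6
After op 6 (end): buf='AZZXLX' cursor=6
After op 7 (right): buf='AZZXLX' cursor=6

Answer: AZZXLX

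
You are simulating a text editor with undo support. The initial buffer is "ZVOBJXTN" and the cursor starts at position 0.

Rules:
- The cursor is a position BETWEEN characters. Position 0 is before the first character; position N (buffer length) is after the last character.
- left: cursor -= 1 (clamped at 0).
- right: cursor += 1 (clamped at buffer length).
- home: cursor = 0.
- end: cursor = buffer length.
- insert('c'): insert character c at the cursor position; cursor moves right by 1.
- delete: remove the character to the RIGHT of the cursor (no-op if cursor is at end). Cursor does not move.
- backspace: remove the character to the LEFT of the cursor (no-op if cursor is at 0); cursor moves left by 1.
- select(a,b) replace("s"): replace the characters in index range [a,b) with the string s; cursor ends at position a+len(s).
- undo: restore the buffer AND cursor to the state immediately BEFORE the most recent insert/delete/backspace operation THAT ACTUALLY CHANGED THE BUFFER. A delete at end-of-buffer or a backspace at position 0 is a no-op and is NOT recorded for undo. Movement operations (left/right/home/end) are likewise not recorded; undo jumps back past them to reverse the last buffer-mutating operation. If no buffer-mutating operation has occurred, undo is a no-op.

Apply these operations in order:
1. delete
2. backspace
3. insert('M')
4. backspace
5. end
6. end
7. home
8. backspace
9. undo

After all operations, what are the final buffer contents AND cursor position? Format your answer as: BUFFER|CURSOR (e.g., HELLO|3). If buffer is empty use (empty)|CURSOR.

Answer: MVOBJXTN|1

Derivation:
After op 1 (delete): buf='VOBJXTN' cursor=0
After op 2 (backspace): buf='VOBJXTN' cursor=0
After op 3 (insert('M')): buf='MVOBJXTN' cursor=1
After op 4 (backspace): buf='VOBJXTN' cursor=0
After op 5 (end): buf='VOBJXTN' cursor=7
After op 6 (end): buf='VOBJXTN' cursor=7
After op 7 (home): buf='VOBJXTN' cursor=0
After op 8 (backspace): buf='VOBJXTN' cursor=0
After op 9 (undo): buf='MVOBJXTN' cursor=1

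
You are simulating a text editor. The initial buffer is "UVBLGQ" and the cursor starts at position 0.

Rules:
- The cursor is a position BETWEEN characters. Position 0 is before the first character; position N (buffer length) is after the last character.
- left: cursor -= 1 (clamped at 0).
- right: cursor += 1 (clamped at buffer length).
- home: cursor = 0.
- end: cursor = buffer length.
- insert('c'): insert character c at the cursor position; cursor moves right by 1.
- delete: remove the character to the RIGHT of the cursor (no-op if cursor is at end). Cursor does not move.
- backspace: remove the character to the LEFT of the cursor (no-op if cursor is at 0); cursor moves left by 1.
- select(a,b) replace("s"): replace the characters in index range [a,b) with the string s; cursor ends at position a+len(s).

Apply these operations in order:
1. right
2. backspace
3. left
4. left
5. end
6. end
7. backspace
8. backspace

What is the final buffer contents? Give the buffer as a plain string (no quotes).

Answer: VBL

Derivation:
After op 1 (right): buf='UVBLGQ' cursor=1
After op 2 (backspace): buf='VBLGQ' cursor=0
After op 3 (left): buf='VBLGQ' cursor=0
After op 4 (left): buf='VBLGQ' cursor=0
After op 5 (end): buf='VBLGQ' cursor=5
After op 6 (end): buf='VBLGQ' cursor=5
After op 7 (backspace): buf='VBLG' cursor=4
After op 8 (backspace): buf='VBL' cursor=3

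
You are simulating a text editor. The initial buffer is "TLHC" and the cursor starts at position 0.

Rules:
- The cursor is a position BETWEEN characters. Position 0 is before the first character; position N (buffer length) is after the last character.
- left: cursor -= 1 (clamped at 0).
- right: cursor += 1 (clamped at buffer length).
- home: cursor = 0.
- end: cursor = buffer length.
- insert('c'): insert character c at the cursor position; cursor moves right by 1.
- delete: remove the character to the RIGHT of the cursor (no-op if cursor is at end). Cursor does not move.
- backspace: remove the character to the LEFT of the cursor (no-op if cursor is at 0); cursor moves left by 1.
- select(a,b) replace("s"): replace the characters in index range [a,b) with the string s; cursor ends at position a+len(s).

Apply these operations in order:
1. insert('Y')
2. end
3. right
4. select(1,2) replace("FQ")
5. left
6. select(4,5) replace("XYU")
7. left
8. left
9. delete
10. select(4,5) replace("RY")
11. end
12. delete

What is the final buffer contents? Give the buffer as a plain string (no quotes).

Answer: YFQLRYUC

Derivation:
After op 1 (insert('Y')): buf='YTLHC' cursor=1
After op 2 (end): buf='YTLHC' cursor=5
After op 3 (right): buf='YTLHC' cursor=5
After op 4 (select(1,2) replace("FQ")): buf='YFQLHC' cursor=3
After op 5 (left): buf='YFQLHC' cursor=2
After op 6 (select(4,5) replace("XYU")): buf='YFQLXYUC' cursor=7
After op 7 (left): buf='YFQLXYUC' cursor=6
After op 8 (left): buf='YFQLXYUC' cursor=5
After op 9 (delete): buf='YFQLXUC' cursor=5
After op 10 (select(4,5) replace("RY")): buf='YFQLRYUC' cursor=6
After op 11 (end): buf='YFQLRYUC' cursor=8
After op 12 (delete): buf='YFQLRYUC' cursor=8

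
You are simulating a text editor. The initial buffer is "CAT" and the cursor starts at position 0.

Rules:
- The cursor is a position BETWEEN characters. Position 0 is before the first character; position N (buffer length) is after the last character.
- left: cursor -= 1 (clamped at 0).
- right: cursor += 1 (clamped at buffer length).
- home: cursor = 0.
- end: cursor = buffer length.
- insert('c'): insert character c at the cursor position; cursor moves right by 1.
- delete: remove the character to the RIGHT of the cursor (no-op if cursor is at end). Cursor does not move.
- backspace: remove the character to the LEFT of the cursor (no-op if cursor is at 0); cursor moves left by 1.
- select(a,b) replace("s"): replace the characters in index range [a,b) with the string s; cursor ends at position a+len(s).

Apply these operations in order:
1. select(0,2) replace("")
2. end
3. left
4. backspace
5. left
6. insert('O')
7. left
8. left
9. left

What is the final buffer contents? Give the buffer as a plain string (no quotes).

Answer: OT

Derivation:
After op 1 (select(0,2) replace("")): buf='T' cursor=0
After op 2 (end): buf='T' cursor=1
After op 3 (left): buf='T' cursor=0
After op 4 (backspace): buf='T' cursor=0
After op 5 (left): buf='T' cursor=0
After op 6 (insert('O')): buf='OT' cursor=1
After op 7 (left): buf='OT' cursor=0
After op 8 (left): buf='OT' cursor=0
After op 9 (left): buf='OT' cursor=0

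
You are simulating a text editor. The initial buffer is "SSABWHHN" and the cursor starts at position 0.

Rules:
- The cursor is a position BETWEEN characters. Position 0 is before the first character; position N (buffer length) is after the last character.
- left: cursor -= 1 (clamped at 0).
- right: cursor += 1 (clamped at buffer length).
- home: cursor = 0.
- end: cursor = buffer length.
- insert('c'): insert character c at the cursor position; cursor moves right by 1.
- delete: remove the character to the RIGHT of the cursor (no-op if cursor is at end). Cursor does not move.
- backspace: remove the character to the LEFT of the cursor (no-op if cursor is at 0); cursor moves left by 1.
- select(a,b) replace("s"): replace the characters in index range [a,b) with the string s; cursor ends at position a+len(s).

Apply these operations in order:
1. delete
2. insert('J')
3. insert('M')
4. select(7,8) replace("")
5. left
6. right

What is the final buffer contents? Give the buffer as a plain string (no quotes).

After op 1 (delete): buf='SABWHHN' cursor=0
After op 2 (insert('J')): buf='JSABWHHN' cursor=1
After op 3 (insert('M')): buf='JMSABWHHN' cursor=2
After op 4 (select(7,8) replace("")): buf='JMSABWHN' cursor=7
After op 5 (left): buf='JMSABWHN' cursor=6
After op 6 (right): buf='JMSABWHN' cursor=7

Answer: JMSABWHN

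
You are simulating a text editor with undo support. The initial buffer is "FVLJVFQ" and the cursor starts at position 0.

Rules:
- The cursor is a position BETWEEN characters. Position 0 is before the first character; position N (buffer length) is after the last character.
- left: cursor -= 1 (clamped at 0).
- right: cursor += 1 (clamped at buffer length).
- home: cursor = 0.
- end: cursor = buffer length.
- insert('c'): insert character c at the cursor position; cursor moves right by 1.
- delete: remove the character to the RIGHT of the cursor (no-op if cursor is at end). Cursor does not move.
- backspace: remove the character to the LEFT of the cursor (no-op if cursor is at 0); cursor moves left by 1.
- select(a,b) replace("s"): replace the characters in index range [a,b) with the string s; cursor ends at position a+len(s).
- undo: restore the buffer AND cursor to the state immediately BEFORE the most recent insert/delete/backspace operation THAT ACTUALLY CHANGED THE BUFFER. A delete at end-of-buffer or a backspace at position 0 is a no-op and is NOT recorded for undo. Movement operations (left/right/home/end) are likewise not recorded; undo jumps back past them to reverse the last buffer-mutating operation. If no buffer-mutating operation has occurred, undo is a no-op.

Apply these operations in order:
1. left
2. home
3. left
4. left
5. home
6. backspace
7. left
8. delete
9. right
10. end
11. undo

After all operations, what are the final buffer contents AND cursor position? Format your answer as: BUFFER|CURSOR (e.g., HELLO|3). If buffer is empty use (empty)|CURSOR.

After op 1 (left): buf='FVLJVFQ' cursor=0
After op 2 (home): buf='FVLJVFQ' cursor=0
After op 3 (left): buf='FVLJVFQ' cursor=0
After op 4 (left): buf='FVLJVFQ' cursor=0
After op 5 (home): buf='FVLJVFQ' cursor=0
After op 6 (backspace): buf='FVLJVFQ' cursor=0
After op 7 (left): buf='FVLJVFQ' cursor=0
After op 8 (delete): buf='VLJVFQ' cursor=0
After op 9 (right): buf='VLJVFQ' cursor=1
After op 10 (end): buf='VLJVFQ' cursor=6
After op 11 (undo): buf='FVLJVFQ' cursor=0

Answer: FVLJVFQ|0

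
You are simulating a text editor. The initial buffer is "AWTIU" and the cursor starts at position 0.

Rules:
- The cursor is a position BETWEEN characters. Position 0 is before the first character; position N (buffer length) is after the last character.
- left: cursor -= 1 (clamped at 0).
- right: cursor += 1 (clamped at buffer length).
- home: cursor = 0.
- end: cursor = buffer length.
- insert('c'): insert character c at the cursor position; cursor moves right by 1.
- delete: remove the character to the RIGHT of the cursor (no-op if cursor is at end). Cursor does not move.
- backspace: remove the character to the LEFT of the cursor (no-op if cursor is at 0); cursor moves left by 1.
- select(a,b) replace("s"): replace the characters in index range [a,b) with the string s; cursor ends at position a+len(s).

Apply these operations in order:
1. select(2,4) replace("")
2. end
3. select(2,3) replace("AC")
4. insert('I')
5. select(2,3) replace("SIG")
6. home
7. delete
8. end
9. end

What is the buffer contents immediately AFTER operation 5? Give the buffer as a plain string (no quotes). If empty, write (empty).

Answer: AWSIGCI

Derivation:
After op 1 (select(2,4) replace("")): buf='AWU' cursor=2
After op 2 (end): buf='AWU' cursor=3
After op 3 (select(2,3) replace("AC")): buf='AWAC' cursor=4
After op 4 (insert('I')): buf='AWACI' cursor=5
After op 5 (select(2,3) replace("SIG")): buf='AWSIGCI' cursor=5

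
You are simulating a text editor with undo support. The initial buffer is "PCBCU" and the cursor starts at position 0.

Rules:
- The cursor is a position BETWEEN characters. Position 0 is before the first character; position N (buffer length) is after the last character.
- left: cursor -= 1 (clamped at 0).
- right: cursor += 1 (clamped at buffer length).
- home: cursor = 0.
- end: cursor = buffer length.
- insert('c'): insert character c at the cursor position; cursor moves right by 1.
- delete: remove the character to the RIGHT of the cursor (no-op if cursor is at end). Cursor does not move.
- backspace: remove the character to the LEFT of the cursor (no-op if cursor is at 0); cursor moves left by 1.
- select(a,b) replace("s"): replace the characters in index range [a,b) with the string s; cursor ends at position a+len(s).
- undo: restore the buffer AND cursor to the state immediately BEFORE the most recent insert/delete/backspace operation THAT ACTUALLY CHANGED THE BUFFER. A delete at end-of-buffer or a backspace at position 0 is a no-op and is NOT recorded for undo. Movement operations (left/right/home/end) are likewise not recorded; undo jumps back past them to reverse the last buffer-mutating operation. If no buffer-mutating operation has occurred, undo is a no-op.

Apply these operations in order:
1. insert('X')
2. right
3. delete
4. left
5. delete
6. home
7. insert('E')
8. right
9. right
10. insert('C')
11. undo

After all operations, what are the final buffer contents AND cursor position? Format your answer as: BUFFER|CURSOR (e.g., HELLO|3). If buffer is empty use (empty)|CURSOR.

Answer: EXBCU|3

Derivation:
After op 1 (insert('X')): buf='XPCBCU' cursor=1
After op 2 (right): buf='XPCBCU' cursor=2
After op 3 (delete): buf='XPBCU' cursor=2
After op 4 (left): buf='XPBCU' cursor=1
After op 5 (delete): buf='XBCU' cursor=1
After op 6 (home): buf='XBCU' cursor=0
After op 7 (insert('E')): buf='EXBCU' cursor=1
After op 8 (right): buf='EXBCU' cursor=2
After op 9 (right): buf='EXBCU' cursor=3
After op 10 (insert('C')): buf='EXBCCU' cursor=4
After op 11 (undo): buf='EXBCU' cursor=3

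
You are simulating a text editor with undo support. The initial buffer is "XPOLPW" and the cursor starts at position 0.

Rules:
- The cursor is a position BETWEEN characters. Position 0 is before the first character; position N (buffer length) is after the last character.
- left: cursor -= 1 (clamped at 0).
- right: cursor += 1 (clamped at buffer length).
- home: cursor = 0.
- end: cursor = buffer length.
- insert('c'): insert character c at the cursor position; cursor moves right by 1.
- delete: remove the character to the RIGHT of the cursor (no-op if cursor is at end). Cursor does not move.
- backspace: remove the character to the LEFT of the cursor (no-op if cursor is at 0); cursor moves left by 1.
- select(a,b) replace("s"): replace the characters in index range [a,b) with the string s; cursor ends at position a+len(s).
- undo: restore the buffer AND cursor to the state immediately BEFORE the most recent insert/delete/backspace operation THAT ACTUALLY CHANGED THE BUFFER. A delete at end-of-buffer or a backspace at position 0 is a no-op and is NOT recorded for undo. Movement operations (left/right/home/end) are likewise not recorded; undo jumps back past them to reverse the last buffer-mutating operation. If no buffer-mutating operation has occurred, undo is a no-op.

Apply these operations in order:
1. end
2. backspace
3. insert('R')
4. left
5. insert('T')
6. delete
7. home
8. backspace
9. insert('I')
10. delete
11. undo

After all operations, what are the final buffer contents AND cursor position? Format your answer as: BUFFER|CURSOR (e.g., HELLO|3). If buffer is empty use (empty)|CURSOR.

Answer: IXPOLPT|1

Derivation:
After op 1 (end): buf='XPOLPW' cursor=6
After op 2 (backspace): buf='XPOLP' cursor=5
After op 3 (insert('R')): buf='XPOLPR' cursor=6
After op 4 (left): buf='XPOLPR' cursor=5
After op 5 (insert('T')): buf='XPOLPTR' cursor=6
After op 6 (delete): buf='XPOLPT' cursor=6
After op 7 (home): buf='XPOLPT' cursor=0
After op 8 (backspace): buf='XPOLPT' cursor=0
After op 9 (insert('I')): buf='IXPOLPT' cursor=1
After op 10 (delete): buf='IPOLPT' cursor=1
After op 11 (undo): buf='IXPOLPT' cursor=1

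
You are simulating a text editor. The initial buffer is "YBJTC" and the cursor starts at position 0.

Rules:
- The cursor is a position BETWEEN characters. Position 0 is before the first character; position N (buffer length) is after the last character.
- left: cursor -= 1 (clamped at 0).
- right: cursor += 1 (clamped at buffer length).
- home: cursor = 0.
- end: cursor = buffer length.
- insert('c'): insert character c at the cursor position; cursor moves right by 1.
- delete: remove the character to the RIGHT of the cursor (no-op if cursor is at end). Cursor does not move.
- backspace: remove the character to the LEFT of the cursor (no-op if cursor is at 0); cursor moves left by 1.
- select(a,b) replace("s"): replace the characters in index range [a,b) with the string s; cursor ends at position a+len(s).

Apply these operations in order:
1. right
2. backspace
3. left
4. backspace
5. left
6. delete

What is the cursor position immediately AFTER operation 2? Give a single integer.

Answer: 0

Derivation:
After op 1 (right): buf='YBJTC' cursor=1
After op 2 (backspace): buf='BJTC' cursor=0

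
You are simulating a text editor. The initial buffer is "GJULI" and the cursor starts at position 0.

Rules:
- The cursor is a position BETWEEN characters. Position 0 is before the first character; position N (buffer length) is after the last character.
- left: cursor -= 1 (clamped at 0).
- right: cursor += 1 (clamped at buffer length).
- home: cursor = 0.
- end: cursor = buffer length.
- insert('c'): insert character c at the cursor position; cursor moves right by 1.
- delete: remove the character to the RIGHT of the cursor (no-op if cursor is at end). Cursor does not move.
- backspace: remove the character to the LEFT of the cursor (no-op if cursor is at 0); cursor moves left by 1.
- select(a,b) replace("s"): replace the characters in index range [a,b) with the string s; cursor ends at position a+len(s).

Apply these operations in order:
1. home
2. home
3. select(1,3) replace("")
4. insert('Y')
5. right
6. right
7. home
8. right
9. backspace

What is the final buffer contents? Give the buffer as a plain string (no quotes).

After op 1 (home): buf='GJULI' cursor=0
After op 2 (home): buf='GJULI' cursor=0
After op 3 (select(1,3) replace("")): buf='GLI' cursor=1
After op 4 (insert('Y')): buf='GYLI' cursor=2
After op 5 (right): buf='GYLI' cursor=3
After op 6 (right): buf='GYLI' cursor=4
After op 7 (home): buf='GYLI' cursor=0
After op 8 (right): buf='GYLI' cursor=1
After op 9 (backspace): buf='YLI' cursor=0

Answer: YLI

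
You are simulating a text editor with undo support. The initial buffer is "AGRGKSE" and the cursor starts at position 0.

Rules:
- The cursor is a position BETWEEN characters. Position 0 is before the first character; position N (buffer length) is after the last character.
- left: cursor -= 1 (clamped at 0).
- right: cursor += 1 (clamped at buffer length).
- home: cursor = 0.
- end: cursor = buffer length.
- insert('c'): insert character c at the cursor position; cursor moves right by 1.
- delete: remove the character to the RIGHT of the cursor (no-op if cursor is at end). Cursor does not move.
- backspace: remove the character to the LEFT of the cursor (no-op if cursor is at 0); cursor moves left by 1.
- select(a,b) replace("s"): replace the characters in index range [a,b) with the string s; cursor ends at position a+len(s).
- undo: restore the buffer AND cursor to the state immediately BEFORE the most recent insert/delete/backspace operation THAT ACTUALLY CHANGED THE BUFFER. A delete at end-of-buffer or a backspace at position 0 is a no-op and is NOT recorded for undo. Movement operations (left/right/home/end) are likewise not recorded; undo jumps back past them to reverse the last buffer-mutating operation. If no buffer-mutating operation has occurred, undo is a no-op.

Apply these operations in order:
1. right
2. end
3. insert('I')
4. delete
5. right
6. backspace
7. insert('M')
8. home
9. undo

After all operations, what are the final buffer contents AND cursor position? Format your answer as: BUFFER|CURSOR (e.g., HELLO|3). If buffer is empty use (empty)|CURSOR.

After op 1 (right): buf='AGRGKSE' cursor=1
After op 2 (end): buf='AGRGKSE' cursor=7
After op 3 (insert('I')): buf='AGRGKSEI' cursor=8
After op 4 (delete): buf='AGRGKSEI' cursor=8
After op 5 (right): buf='AGRGKSEI' cursor=8
After op 6 (backspace): buf='AGRGKSE' cursor=7
After op 7 (insert('M')): buf='AGRGKSEM' cursor=8
After op 8 (home): buf='AGRGKSEM' cursor=0
After op 9 (undo): buf='AGRGKSE' cursor=7

Answer: AGRGKSE|7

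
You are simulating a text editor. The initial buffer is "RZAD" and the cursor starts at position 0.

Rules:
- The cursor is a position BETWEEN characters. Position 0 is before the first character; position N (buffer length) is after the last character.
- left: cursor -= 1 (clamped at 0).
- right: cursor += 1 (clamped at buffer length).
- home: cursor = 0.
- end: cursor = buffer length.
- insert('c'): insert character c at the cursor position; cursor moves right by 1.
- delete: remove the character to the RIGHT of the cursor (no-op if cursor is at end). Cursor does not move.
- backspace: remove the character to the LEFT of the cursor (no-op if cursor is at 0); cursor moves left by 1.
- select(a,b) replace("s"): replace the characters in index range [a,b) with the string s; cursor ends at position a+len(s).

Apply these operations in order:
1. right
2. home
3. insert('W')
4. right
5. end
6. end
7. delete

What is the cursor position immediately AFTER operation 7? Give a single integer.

Answer: 5

Derivation:
After op 1 (right): buf='RZAD' cursor=1
After op 2 (home): buf='RZAD' cursor=0
After op 3 (insert('W')): buf='WRZAD' cursor=1
After op 4 (right): buf='WRZAD' cursor=2
After op 5 (end): buf='WRZAD' cursor=5
After op 6 (end): buf='WRZAD' cursor=5
After op 7 (delete): buf='WRZAD' cursor=5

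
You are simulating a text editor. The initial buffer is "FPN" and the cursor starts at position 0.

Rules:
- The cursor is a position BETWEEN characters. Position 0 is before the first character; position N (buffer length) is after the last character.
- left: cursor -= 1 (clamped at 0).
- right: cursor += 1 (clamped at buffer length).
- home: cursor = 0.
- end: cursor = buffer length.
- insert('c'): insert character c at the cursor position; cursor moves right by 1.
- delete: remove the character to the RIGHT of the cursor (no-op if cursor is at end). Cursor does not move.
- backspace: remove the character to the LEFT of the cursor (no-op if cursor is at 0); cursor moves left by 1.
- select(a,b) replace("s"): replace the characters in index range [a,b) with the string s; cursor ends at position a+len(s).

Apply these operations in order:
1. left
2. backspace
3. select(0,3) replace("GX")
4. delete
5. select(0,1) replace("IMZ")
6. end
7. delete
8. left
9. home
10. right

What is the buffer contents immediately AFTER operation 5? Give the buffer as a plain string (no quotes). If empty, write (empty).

Answer: IMZX

Derivation:
After op 1 (left): buf='FPN' cursor=0
After op 2 (backspace): buf='FPN' cursor=0
After op 3 (select(0,3) replace("GX")): buf='GX' cursor=2
After op 4 (delete): buf='GX' cursor=2
After op 5 (select(0,1) replace("IMZ")): buf='IMZX' cursor=3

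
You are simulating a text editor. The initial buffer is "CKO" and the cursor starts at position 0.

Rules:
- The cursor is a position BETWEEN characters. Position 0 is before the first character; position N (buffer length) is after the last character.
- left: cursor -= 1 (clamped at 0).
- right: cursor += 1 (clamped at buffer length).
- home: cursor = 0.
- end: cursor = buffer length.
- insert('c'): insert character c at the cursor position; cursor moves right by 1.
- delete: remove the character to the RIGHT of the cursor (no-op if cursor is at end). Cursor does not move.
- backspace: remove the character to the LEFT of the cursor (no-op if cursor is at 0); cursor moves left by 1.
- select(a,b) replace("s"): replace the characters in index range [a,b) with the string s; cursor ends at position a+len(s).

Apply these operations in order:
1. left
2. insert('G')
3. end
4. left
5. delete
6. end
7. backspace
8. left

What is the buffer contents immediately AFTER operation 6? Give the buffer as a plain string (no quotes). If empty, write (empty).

Answer: GCK

Derivation:
After op 1 (left): buf='CKO' cursor=0
After op 2 (insert('G')): buf='GCKO' cursor=1
After op 3 (end): buf='GCKO' cursor=4
After op 4 (left): buf='GCKO' cursor=3
After op 5 (delete): buf='GCK' cursor=3
After op 6 (end): buf='GCK' cursor=3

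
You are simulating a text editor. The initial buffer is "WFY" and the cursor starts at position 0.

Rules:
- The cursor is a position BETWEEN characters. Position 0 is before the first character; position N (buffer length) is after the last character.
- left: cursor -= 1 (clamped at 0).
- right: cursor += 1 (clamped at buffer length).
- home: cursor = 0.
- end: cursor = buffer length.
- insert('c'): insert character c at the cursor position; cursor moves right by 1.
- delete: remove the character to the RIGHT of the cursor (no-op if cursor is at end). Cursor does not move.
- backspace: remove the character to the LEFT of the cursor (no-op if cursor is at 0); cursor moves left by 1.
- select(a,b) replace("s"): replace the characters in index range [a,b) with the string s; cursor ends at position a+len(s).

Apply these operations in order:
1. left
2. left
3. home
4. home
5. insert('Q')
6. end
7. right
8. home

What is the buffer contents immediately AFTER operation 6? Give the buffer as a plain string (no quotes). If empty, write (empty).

After op 1 (left): buf='WFY' cursor=0
After op 2 (left): buf='WFY' cursor=0
After op 3 (home): buf='WFY' cursor=0
After op 4 (home): buf='WFY' cursor=0
After op 5 (insert('Q')): buf='QWFY' cursor=1
After op 6 (end): buf='QWFY' cursor=4

Answer: QWFY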